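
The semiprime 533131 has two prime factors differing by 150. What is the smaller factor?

Since p = q + 150, we have 533131 = q(q + 150), so q² + 150q − 533131 = 0.
Discriminant: 150² + 4·533131 = 22500 + 2132524 = 2155024; √2155024 = 1468.
q = (−150 + 1468)/2 = 659, and p = q + 150 = 809.
Check: 659 · 809 = 533131.

659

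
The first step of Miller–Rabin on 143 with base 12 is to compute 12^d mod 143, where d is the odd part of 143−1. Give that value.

12

143 − 1 = 142 = 2^1 · 71, so d = 71.
12^1 ≡ 12 (mod 143)
12^2 ≡ 12^2 = 144 ≡ 1 (mod 143)
12^4 ≡ 1^2 = 1 ≡ 1 (mod 143)
12^8 ≡ 1^2 = 1 ≡ 1 (mod 143)
12^16 ≡ 1^2 = 1 ≡ 1 (mod 143)
12^32 ≡ 1^2 = 1 ≡ 1 (mod 143)
12^64 ≡ 1^2 = 1 ≡ 1 (mod 143)
71 = 64 + 4 + 2 + 1 in binary powers of 2.
So 12^71 ≡ 1 · 1 · 1 · 12 ≡ 12 (mod 143).
Squaring chain: 12; never reaches −1, so base 12 is a Miller–Rabin witness that 143 is composite.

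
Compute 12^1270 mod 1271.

893

12^1 ≡ 12 (mod 1271)
12^2 ≡ 12^2 = 144 ≡ 144 (mod 1271)
12^4 ≡ 144^2 = 20736 ≡ 400 (mod 1271)
12^8 ≡ 400^2 = 160000 ≡ 1125 (mod 1271)
12^16 ≡ 1125^2 = 1265625 ≡ 980 (mod 1271)
12^32 ≡ 980^2 = 960400 ≡ 795 (mod 1271)
12^64 ≡ 795^2 = 632025 ≡ 338 (mod 1271)
12^128 ≡ 338^2 = 114244 ≡ 1125 (mod 1271)
12^256 ≡ 1125^2 = 1265625 ≡ 980 (mod 1271)
12^512 ≡ 980^2 = 960400 ≡ 795 (mod 1271)
12^1024 ≡ 795^2 = 632025 ≡ 338 (mod 1271)
1270 = 1024 + 128 + 64 + 32 + 16 + 4 + 2 in binary powers of 2.
So 12^1270 ≡ 338 · 1125 · 338 · 795 · 980 · 400 · 144 ≡ 893 (mod 1271).
Since 893 ≠ 1, base 12 is a Fermat witness: 1271 is composite.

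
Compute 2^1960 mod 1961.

2^1 ≡ 2 (mod 1961)
2^2 ≡ 2^2 = 4 ≡ 4 (mod 1961)
2^4 ≡ 4^2 = 16 ≡ 16 (mod 1961)
2^8 ≡ 16^2 = 256 ≡ 256 (mod 1961)
2^16 ≡ 256^2 = 65536 ≡ 823 (mod 1961)
2^32 ≡ 823^2 = 677329 ≡ 784 (mod 1961)
2^64 ≡ 784^2 = 614656 ≡ 863 (mod 1961)
2^128 ≡ 863^2 = 744769 ≡ 1550 (mod 1961)
2^256 ≡ 1550^2 = 2402500 ≡ 275 (mod 1961)
2^512 ≡ 275^2 = 75625 ≡ 1107 (mod 1961)
2^1024 ≡ 1107^2 = 1225449 ≡ 1785 (mod 1961)
1960 = 1024 + 512 + 256 + 128 + 32 + 8 in binary powers of 2.
So 2^1960 ≡ 1785 · 1107 · 275 · 1550 · 784 · 256 ≡ 1785 (mod 1961).
Since 1785 ≠ 1, base 2 is a Fermat witness: 1961 is composite.

1785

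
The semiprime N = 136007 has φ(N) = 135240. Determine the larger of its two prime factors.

φ(n) = (p−1)(q−1) = n − (p+q) + 1, so p + q = 136007 − 135240 + 1 = 768.
p and q are the roots of t² − 768t + 136007 = 0.
Discriminant: 768² − 4·136007 = 589824 − 544028 = 45796; √45796 = 214.
q = (768 − 214)/2 = 277, p = (768 + 214)/2 = 491.
Check: 277 · 491 = 136007.

491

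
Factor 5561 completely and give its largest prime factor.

83

5561 = 67 · 83
83 is prime.
So 5561 = 67 · 83; the largest prime factor is 83.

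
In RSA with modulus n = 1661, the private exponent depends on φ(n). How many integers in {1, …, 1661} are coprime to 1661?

1500

Factor: 1661 = 11 · 151.
φ(1661) = (11−1) · (151−1) = 10 · 150 = 1500.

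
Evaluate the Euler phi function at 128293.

114480

Factor: 128293 = 11 · 107 · 109.
φ(128293) = (11−1) · (107−1) · (109−1) = 10 · 106 · 108 = 114480.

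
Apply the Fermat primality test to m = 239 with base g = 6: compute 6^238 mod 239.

1

6^1 ≡ 6 (mod 239)
6^2 ≡ 6^2 = 36 ≡ 36 (mod 239)
6^4 ≡ 36^2 = 1296 ≡ 101 (mod 239)
6^8 ≡ 101^2 = 10201 ≡ 163 (mod 239)
6^16 ≡ 163^2 = 26569 ≡ 40 (mod 239)
6^32 ≡ 40^2 = 1600 ≡ 166 (mod 239)
6^64 ≡ 166^2 = 27556 ≡ 71 (mod 239)
6^128 ≡ 71^2 = 5041 ≡ 22 (mod 239)
238 = 128 + 64 + 32 + 8 + 4 + 2 in binary powers of 2.
So 6^238 ≡ 22 · 71 · 166 · 163 · 101 · 36 ≡ 1 (mod 239).
Since the result is 1, base 6 gives no evidence that 239 is composite.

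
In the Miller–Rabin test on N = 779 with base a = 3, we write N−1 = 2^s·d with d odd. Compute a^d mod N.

694

779 − 1 = 778 = 2^1 · 389, so d = 389.
3^1 ≡ 3 (mod 779)
3^2 ≡ 3^2 = 9 ≡ 9 (mod 779)
3^4 ≡ 9^2 = 81 ≡ 81 (mod 779)
3^8 ≡ 81^2 = 6561 ≡ 329 (mod 779)
3^16 ≡ 329^2 = 108241 ≡ 739 (mod 779)
3^32 ≡ 739^2 = 546121 ≡ 42 (mod 779)
3^64 ≡ 42^2 = 1764 ≡ 206 (mod 779)
3^128 ≡ 206^2 = 42436 ≡ 370 (mod 779)
3^256 ≡ 370^2 = 136900 ≡ 575 (mod 779)
389 = 256 + 128 + 4 + 1 in binary powers of 2.
So 3^389 ≡ 575 · 370 · 81 · 3 ≡ 694 (mod 779).
Squaring chain: 694; never reaches −1, so base 3 is a Miller–Rabin witness that 779 is composite.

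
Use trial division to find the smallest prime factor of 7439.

43

7439 is odd.
Digit sum 23, not divisible by 3.
Ends in 9: not divisible by 5.
7: 7439 = 7·1062 + 5
11: 7439 = 11·676 + 3
13: 7439 = 13·572 + 3
17: 7439 = 17·437 + 10
19: 7439 = 19·391 + 10
23: 7439 = 23·323 + 10
29: 7439 = 29·256 + 15
31: 7439 = 31·239 + 30
37: 7439 = 37·201 + 2
41: 7439 = 41·181 + 18
43: 7439 = 43·173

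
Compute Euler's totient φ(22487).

Factor: 22487 = 113 · 199.
φ(22487) = (113−1) · (199−1) = 112 · 198 = 22176.

22176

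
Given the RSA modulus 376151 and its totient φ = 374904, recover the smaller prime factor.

φ(n) = (p−1)(q−1) = n − (p+q) + 1, so p + q = 376151 − 374904 + 1 = 1248.
p and q are the roots of t² − 1248t + 376151 = 0.
Discriminant: 1248² − 4·376151 = 1557504 − 1504604 = 52900; √52900 = 230.
q = (1248 − 230)/2 = 509, p = (1248 + 230)/2 = 739.
Check: 509 · 739 = 376151.

509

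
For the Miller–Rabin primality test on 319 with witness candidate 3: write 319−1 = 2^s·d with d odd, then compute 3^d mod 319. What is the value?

319 − 1 = 318 = 2^1 · 159, so d = 159.
3^1 ≡ 3 (mod 319)
3^2 ≡ 3^2 = 9 ≡ 9 (mod 319)
3^4 ≡ 9^2 = 81 ≡ 81 (mod 319)
3^8 ≡ 81^2 = 6561 ≡ 181 (mod 319)
3^16 ≡ 181^2 = 32761 ≡ 223 (mod 319)
3^32 ≡ 223^2 = 49729 ≡ 284 (mod 319)
3^64 ≡ 284^2 = 80656 ≡ 268 (mod 319)
3^128 ≡ 268^2 = 71824 ≡ 49 (mod 319)
159 = 128 + 16 + 8 + 4 + 2 + 1 in binary powers of 2.
So 3^159 ≡ 49 · 223 · 181 · 81 · 9 · 3 ≡ 279 (mod 319).
Squaring chain: 279; never reaches −1, so base 3 is a Miller–Rabin witness that 319 is composite.

279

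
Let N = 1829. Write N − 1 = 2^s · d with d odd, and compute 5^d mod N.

1829 − 1 = 1828 = 2^2 · 457, so d = 457.
5^1 ≡ 5 (mod 1829)
5^2 ≡ 5^2 = 25 ≡ 25 (mod 1829)
5^4 ≡ 25^2 = 625 ≡ 625 (mod 1829)
5^8 ≡ 625^2 = 390625 ≡ 1048 (mod 1829)
5^16 ≡ 1048^2 = 1098304 ≡ 904 (mod 1829)
5^32 ≡ 904^2 = 817216 ≡ 1482 (mod 1829)
5^64 ≡ 1482^2 = 2196324 ≡ 1524 (mod 1829)
5^128 ≡ 1524^2 = 2322576 ≡ 1575 (mod 1829)
5^256 ≡ 1575^2 = 2480625 ≡ 501 (mod 1829)
457 = 256 + 128 + 64 + 8 + 1 in binary powers of 2.
So 5^457 ≡ 501 · 1575 · 1524 · 1048 · 5 ≡ 1462 (mod 1829).
Squaring chain: 1462 → 1172; never reaches −1, so base 5 is a Miller–Rabin witness that 1829 is composite.

1462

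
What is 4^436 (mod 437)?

4^1 ≡ 4 (mod 437)
4^2 ≡ 4^2 = 16 ≡ 16 (mod 437)
4^4 ≡ 16^2 = 256 ≡ 256 (mod 437)
4^8 ≡ 256^2 = 65536 ≡ 423 (mod 437)
4^16 ≡ 423^2 = 178929 ≡ 196 (mod 437)
4^32 ≡ 196^2 = 38416 ≡ 397 (mod 437)
4^64 ≡ 397^2 = 157609 ≡ 289 (mod 437)
4^128 ≡ 289^2 = 83521 ≡ 54 (mod 437)
4^256 ≡ 54^2 = 2916 ≡ 294 (mod 437)
436 = 256 + 128 + 32 + 16 + 4 in binary powers of 2.
So 4^436 ≡ 294 · 54 · 397 · 196 · 256 ≡ 123 (mod 437).
Since 123 ≠ 1, base 4 is a Fermat witness: 437 is composite.

123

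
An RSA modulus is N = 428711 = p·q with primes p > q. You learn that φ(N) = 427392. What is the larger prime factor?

743

φ(n) = (p−1)(q−1) = n − (p+q) + 1, so p + q = 428711 − 427392 + 1 = 1320.
p and q are the roots of t² − 1320t + 428711 = 0.
Discriminant: 1320² − 4·428711 = 1742400 − 1714844 = 27556; √27556 = 166.
q = (1320 − 166)/2 = 577, p = (1320 + 166)/2 = 743.
Check: 577 · 743 = 428711.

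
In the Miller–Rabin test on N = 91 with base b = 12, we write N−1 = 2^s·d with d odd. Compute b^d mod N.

91 − 1 = 90 = 2^1 · 45, so d = 45.
12^1 ≡ 12 (mod 91)
12^2 ≡ 12^2 = 144 ≡ 53 (mod 91)
12^4 ≡ 53^2 = 2809 ≡ 79 (mod 91)
12^8 ≡ 79^2 = 6241 ≡ 53 (mod 91)
12^16 ≡ 53^2 = 2809 ≡ 79 (mod 91)
12^32 ≡ 79^2 = 6241 ≡ 53 (mod 91)
45 = 32 + 8 + 4 + 1 in binary powers of 2.
So 12^45 ≡ 53 · 53 · 79 · 12 ≡ 90 (mod 91).
Since 12^d ≡ 90 (mod 91), base 12 does not prove 91 composite.

90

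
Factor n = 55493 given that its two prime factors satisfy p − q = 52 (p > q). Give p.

Since p = q + 52, we have 55493 = q(q + 52), so q² + 52q − 55493 = 0.
Discriminant: 52² + 4·55493 = 2704 + 221972 = 224676; √224676 = 474.
q = (−52 + 474)/2 = 211, and p = q + 52 = 263.
Check: 211 · 263 = 55493.

263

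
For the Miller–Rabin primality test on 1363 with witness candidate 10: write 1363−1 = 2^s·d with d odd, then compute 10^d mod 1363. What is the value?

1363 − 1 = 1362 = 2^1 · 681, so d = 681.
10^1 ≡ 10 (mod 1363)
10^2 ≡ 10^2 = 100 ≡ 100 (mod 1363)
10^4 ≡ 100^2 = 10000 ≡ 459 (mod 1363)
10^8 ≡ 459^2 = 210681 ≡ 779 (mod 1363)
10^16 ≡ 779^2 = 606841 ≡ 306 (mod 1363)
10^32 ≡ 306^2 = 93636 ≡ 952 (mod 1363)
10^64 ≡ 952^2 = 906304 ≡ 1272 (mod 1363)
10^128 ≡ 1272^2 = 1617984 ≡ 103 (mod 1363)
10^256 ≡ 103^2 = 10609 ≡ 1068 (mod 1363)
10^512 ≡ 1068^2 = 1140624 ≡ 1156 (mod 1363)
681 = 512 + 128 + 32 + 8 + 1 in binary powers of 2.
So 10^681 ≡ 1156 · 103 · 952 · 779 · 10 ≡ 1265 (mod 1363).
Squaring chain: 1265; never reaches −1, so base 10 is a Miller–Rabin witness that 1363 is composite.

1265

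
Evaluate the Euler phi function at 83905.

Factor: 83905 = 5 · 97 · 173.
φ(83905) = (5−1) · (97−1) · (173−1) = 4 · 96 · 172 = 66048.

66048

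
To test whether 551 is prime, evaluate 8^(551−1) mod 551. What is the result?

486

8^1 ≡ 8 (mod 551)
8^2 ≡ 8^2 = 64 ≡ 64 (mod 551)
8^4 ≡ 64^2 = 4096 ≡ 239 (mod 551)
8^8 ≡ 239^2 = 57121 ≡ 368 (mod 551)
8^16 ≡ 368^2 = 135424 ≡ 429 (mod 551)
8^32 ≡ 429^2 = 184041 ≡ 7 (mod 551)
8^64 ≡ 7^2 = 49 ≡ 49 (mod 551)
8^128 ≡ 49^2 = 2401 ≡ 197 (mod 551)
8^256 ≡ 197^2 = 38809 ≡ 239 (mod 551)
8^512 ≡ 239^2 = 57121 ≡ 368 (mod 551)
550 = 512 + 32 + 4 + 2 in binary powers of 2.
So 8^550 ≡ 368 · 7 · 239 · 64 ≡ 486 (mod 551).
Since 486 ≠ 1, base 8 is a Fermat witness: 551 is composite.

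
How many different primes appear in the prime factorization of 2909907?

6

2909907 = 3^2 · 323323
323323 = 7 · 46189
46189 = 11 · 4199
4199 = 13 · 323
323 = 17 · 19
2909907 = 3^2 · 7 · 11 · 13 · 17 · 19, which has 6 distinct prime factors.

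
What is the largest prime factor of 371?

53

371 = 7 · 53
53 is prime.
So 371 = 7 · 53; the largest prime factor is 53.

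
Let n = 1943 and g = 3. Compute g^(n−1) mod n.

3^1 ≡ 3 (mod 1943)
3^2 ≡ 3^2 = 9 ≡ 9 (mod 1943)
3^4 ≡ 9^2 = 81 ≡ 81 (mod 1943)
3^8 ≡ 81^2 = 6561 ≡ 732 (mod 1943)
3^16 ≡ 732^2 = 535824 ≡ 1499 (mod 1943)
3^32 ≡ 1499^2 = 2247001 ≡ 893 (mod 1943)
3^64 ≡ 893^2 = 797449 ≡ 819 (mod 1943)
3^128 ≡ 819^2 = 670761 ≡ 426 (mod 1943)
3^256 ≡ 426^2 = 181476 ≡ 777 (mod 1943)
3^512 ≡ 777^2 = 603729 ≡ 1399 (mod 1943)
3^1024 ≡ 1399^2 = 1957201 ≡ 600 (mod 1943)
1942 = 1024 + 512 + 256 + 128 + 16 + 4 + 2 in binary powers of 2.
So 3^1942 ≡ 600 · 1399 · 777 · 426 · 1499 · 81 · 9 ≡ 1600 (mod 1943).
Since 1600 ≠ 1, base 3 is a Fermat witness: 1943 is composite.

1600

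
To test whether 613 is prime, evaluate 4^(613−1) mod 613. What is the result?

4^1 ≡ 4 (mod 613)
4^2 ≡ 4^2 = 16 ≡ 16 (mod 613)
4^4 ≡ 16^2 = 256 ≡ 256 (mod 613)
4^8 ≡ 256^2 = 65536 ≡ 558 (mod 613)
4^16 ≡ 558^2 = 311364 ≡ 573 (mod 613)
4^32 ≡ 573^2 = 328329 ≡ 374 (mod 613)
4^64 ≡ 374^2 = 139876 ≡ 112 (mod 613)
4^128 ≡ 112^2 = 12544 ≡ 284 (mod 613)
4^256 ≡ 284^2 = 80656 ≡ 353 (mod 613)
4^512 ≡ 353^2 = 124609 ≡ 170 (mod 613)
612 = 512 + 64 + 32 + 4 in binary powers of 2.
So 4^612 ≡ 170 · 112 · 374 · 256 ≡ 1 (mod 613).
Since the result is 1, base 4 gives no evidence that 613 is composite.

1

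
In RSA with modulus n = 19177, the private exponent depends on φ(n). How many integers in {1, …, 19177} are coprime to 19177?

18900

Factor: 19177 = 127 · 151.
φ(19177) = (127−1) · (151−1) = 126 · 150 = 18900.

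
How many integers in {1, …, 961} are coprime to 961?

Factor: 961 = 31^2.
φ(961) = 31^1·(31−1) = 930.

930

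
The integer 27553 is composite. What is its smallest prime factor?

59

27553 is odd.
Digit sum 22, not divisible by 3.
Ends in 3: not divisible by 5.
7: 27553 = 7·3936 + 1
11: 27553 = 11·2504 + 9
13: 27553 = 13·2119 + 6
17: 27553 = 17·1620 + 13
19: 27553 = 19·1450 + 3
23: 27553 = 23·1197 + 22
29: 27553 = 29·950 + 3
31: 27553 = 31·888 + 25
37: 27553 = 37·744 + 25
41: 27553 = 41·672 + 1
43: 27553 = 43·640 + 33
47: 27553 = 47·586 + 11
53: 27553 = 53·519 + 46
59: 27553 = 59·467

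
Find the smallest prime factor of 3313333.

3313333 is odd.
Digit sum 19, not divisible by 3.
Ends in 3: not divisible by 5.
7: 3313333 = 7·473333 + 2
11: 3313333 = 11·301212 + 1
13: 3313333 = 13·254871 + 10
17: 3313333 = 17·194901 + 16
19: 3313333 = 19·174385 + 18
23: 3313333 = 23·144057 + 22
29: 3313333 = 29·114252 + 25
31: 3313333 = 31·106881 + 22
37: 3313333 = 37·89549 + 20
41: 3313333 = 41·80813

41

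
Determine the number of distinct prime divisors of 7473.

7473 = 3 · 2491
2491 = 47 · 53
7473 = 3 · 47 · 53, which has 3 distinct prime factors.

3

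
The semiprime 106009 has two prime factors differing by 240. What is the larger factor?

467

Since p = q + 240, we have 106009 = q(q + 240), so q² + 240q − 106009 = 0.
Discriminant: 240² + 4·106009 = 57600 + 424036 = 481636; √481636 = 694.
q = (−240 + 694)/2 = 227, and p = q + 240 = 467.
Check: 227 · 467 = 106009.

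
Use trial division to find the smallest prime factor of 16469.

16469 is odd.
Digit sum 26, not divisible by 3.
Ends in 9: not divisible by 5.
7: 16469 = 7·2352 + 5
11: 16469 = 11·1497 + 2
13: 16469 = 13·1266 + 11
17: 16469 = 17·968 + 13
19: 16469 = 19·866 + 15
23: 16469 = 23·716 + 1
29: 16469 = 29·567 + 26
31: 16469 = 31·531 + 8
37: 16469 = 37·445 + 4
41: 16469 = 41·401 + 28
43: 16469 = 43·383

43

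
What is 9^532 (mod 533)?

165

9^1 ≡ 9 (mod 533)
9^2 ≡ 9^2 = 81 ≡ 81 (mod 533)
9^4 ≡ 81^2 = 6561 ≡ 165 (mod 533)
9^8 ≡ 165^2 = 27225 ≡ 42 (mod 533)
9^16 ≡ 42^2 = 1764 ≡ 165 (mod 533)
9^32 ≡ 165^2 = 27225 ≡ 42 (mod 533)
9^64 ≡ 42^2 = 1764 ≡ 165 (mod 533)
9^128 ≡ 165^2 = 27225 ≡ 42 (mod 533)
9^256 ≡ 42^2 = 1764 ≡ 165 (mod 533)
9^512 ≡ 165^2 = 27225 ≡ 42 (mod 533)
532 = 512 + 16 + 4 in binary powers of 2.
So 9^532 ≡ 42 · 165 · 165 ≡ 165 (mod 533).
Since 165 ≠ 1, base 9 is a Fermat witness: 533 is composite.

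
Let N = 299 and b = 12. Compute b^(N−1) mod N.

196

12^1 ≡ 12 (mod 299)
12^2 ≡ 12^2 = 144 ≡ 144 (mod 299)
12^4 ≡ 144^2 = 20736 ≡ 105 (mod 299)
12^8 ≡ 105^2 = 11025 ≡ 261 (mod 299)
12^16 ≡ 261^2 = 68121 ≡ 248 (mod 299)
12^32 ≡ 248^2 = 61504 ≡ 209 (mod 299)
12^64 ≡ 209^2 = 43681 ≡ 27 (mod 299)
12^128 ≡ 27^2 = 729 ≡ 131 (mod 299)
12^256 ≡ 131^2 = 17161 ≡ 118 (mod 299)
298 = 256 + 32 + 8 + 2 in binary powers of 2.
So 12^298 ≡ 118 · 209 · 261 · 144 ≡ 196 (mod 299).
Since 196 ≠ 1, base 12 is a Fermat witness: 299 is composite.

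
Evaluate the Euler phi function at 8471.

Factor: 8471 = 43 · 197.
φ(8471) = (43−1) · (197−1) = 42 · 196 = 8232.

8232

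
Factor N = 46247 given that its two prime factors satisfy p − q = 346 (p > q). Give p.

449

Since p = q + 346, we have 46247 = q(q + 346), so q² + 346q − 46247 = 0.
Discriminant: 346² + 4·46247 = 119716 + 184988 = 304704; √304704 = 552.
q = (−346 + 552)/2 = 103, and p = q + 346 = 449.
Check: 103 · 449 = 46247.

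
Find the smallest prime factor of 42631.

89

42631 is odd.
Digit sum 16, not divisible by 3.
Ends in 1: not divisible by 5.
7: 42631 = 7·6090 + 1
11: 42631 = 11·3875 + 6
13: 42631 = 13·3279 + 4
17: 42631 = 17·2507 + 12
19: 42631 = 19·2243 + 14
23: 42631 = 23·1853 + 12
29: 42631 = 29·1470 + 1
31: 42631 = 31·1375 + 6
37: 42631 = 37·1152 + 7
41: 42631 = 41·1039 + 32
43: 42631 = 43·991 + 18
47: 42631 = 47·907 + 2
53: 42631 = 53·804 + 19
59: 42631 = 59·722 + 33
61: 42631 = 61·698 + 53
67: 42631 = 67·636 + 19
71: 42631 = 71·600 + 31
73: 42631 = 73·583 + 72
79: 42631 = 79·539 + 50
83: 42631 = 83·513 + 52
89: 42631 = 89·479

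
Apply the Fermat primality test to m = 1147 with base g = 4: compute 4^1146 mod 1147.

4^1 ≡ 4 (mod 1147)
4^2 ≡ 4^2 = 16 ≡ 16 (mod 1147)
4^4 ≡ 16^2 = 256 ≡ 256 (mod 1147)
4^8 ≡ 256^2 = 65536 ≡ 157 (mod 1147)
4^16 ≡ 157^2 = 24649 ≡ 562 (mod 1147)
4^32 ≡ 562^2 = 315844 ≡ 419 (mod 1147)
4^64 ≡ 419^2 = 175561 ≡ 70 (mod 1147)
4^128 ≡ 70^2 = 4900 ≡ 312 (mod 1147)
4^256 ≡ 312^2 = 97344 ≡ 996 (mod 1147)
4^512 ≡ 996^2 = 992016 ≡ 1008 (mod 1147)
4^1024 ≡ 1008^2 = 1016064 ≡ 969 (mod 1147)
1146 = 1024 + 64 + 32 + 16 + 8 + 2 in binary powers of 2.
So 4^1146 ≡ 969 · 70 · 419 · 562 · 157 · 16 ≡ 1120 (mod 1147).
Since 1120 ≠ 1, base 4 is a Fermat witness: 1147 is composite.

1120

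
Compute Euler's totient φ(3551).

3432

Factor: 3551 = 53 · 67.
φ(3551) = (53−1) · (67−1) = 52 · 66 = 3432.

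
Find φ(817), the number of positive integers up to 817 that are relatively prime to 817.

Factor: 817 = 19 · 43.
φ(817) = (19−1) · (43−1) = 18 · 42 = 756.

756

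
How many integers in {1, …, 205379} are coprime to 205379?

Factor: 205379 = 59^3.
φ(205379) = 59^2·(59−1) = 201898.

201898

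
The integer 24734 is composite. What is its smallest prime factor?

24734 is even: 2 divides it.

2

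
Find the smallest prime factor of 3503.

31

3503 is odd.
Digit sum 11, not divisible by 3.
Ends in 3: not divisible by 5.
7: 3503 = 7·500 + 3
11: 3503 = 11·318 + 5
13: 3503 = 13·269 + 6
17: 3503 = 17·206 + 1
19: 3503 = 19·184 + 7
23: 3503 = 23·152 + 7
29: 3503 = 29·120 + 23
31: 3503 = 31·113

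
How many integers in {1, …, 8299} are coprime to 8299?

Factor: 8299 = 43 · 193.
φ(8299) = (43−1) · (193−1) = 42 · 192 = 8064.

8064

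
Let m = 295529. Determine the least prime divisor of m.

13

295529 is odd.
Digit sum 32, not divisible by 3.
Ends in 9: not divisible by 5.
7: 295529 = 7·42218 + 3
11: 295529 = 11·26866 + 3
13: 295529 = 13·22733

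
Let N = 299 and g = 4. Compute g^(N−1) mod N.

165

4^1 ≡ 4 (mod 299)
4^2 ≡ 4^2 = 16 ≡ 16 (mod 299)
4^4 ≡ 16^2 = 256 ≡ 256 (mod 299)
4^8 ≡ 256^2 = 65536 ≡ 55 (mod 299)
4^16 ≡ 55^2 = 3025 ≡ 35 (mod 299)
4^32 ≡ 35^2 = 1225 ≡ 29 (mod 299)
4^64 ≡ 29^2 = 841 ≡ 243 (mod 299)
4^128 ≡ 243^2 = 59049 ≡ 146 (mod 299)
4^256 ≡ 146^2 = 21316 ≡ 87 (mod 299)
298 = 256 + 32 + 8 + 2 in binary powers of 2.
So 4^298 ≡ 87 · 29 · 55 · 16 ≡ 165 (mod 299).
Since 165 ≠ 1, base 4 is a Fermat witness: 299 is composite.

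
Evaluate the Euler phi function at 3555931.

3484008

Factor: 3555931 = 107 · 167 · 199.
φ(3555931) = (107−1) · (167−1) · (199−1) = 106 · 166 · 198 = 3484008.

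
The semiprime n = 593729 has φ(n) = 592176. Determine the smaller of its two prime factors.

φ(n) = (p−1)(q−1) = n − (p+q) + 1, so p + q = 593729 − 592176 + 1 = 1554.
p and q are the roots of t² − 1554t + 593729 = 0.
Discriminant: 1554² − 4·593729 = 2414916 − 2374916 = 40000; √40000 = 200.
q = (1554 − 200)/2 = 677, p = (1554 + 200)/2 = 877.
Check: 677 · 877 = 593729.

677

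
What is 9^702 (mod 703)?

1

9^1 ≡ 9 (mod 703)
9^2 ≡ 9^2 = 81 ≡ 81 (mod 703)
9^4 ≡ 81^2 = 6561 ≡ 234 (mod 703)
9^8 ≡ 234^2 = 54756 ≡ 625 (mod 703)
9^16 ≡ 625^2 = 390625 ≡ 460 (mod 703)
9^32 ≡ 460^2 = 211600 ≡ 700 (mod 703)
9^64 ≡ 700^2 = 490000 ≡ 9 (mod 703)
9^128 ≡ 9^2 = 81 ≡ 81 (mod 703)
9^256 ≡ 81^2 = 6561 ≡ 234 (mod 703)
9^512 ≡ 234^2 = 54756 ≡ 625 (mod 703)
702 = 512 + 128 + 32 + 16 + 8 + 4 + 2 in binary powers of 2.
So 9^702 ≡ 625 · 81 · 700 · 460 · 625 · 234 · 81 ≡ 1 (mod 703).
Since the result is 1, base 9 gives no evidence that 703 is composite.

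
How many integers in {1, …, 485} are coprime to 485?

384

Factor: 485 = 5 · 97.
φ(485) = (5−1) · (97−1) = 4 · 96 = 384.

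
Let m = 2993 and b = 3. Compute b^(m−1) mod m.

1395

3^1 ≡ 3 (mod 2993)
3^2 ≡ 3^2 = 9 ≡ 9 (mod 2993)
3^4 ≡ 9^2 = 81 ≡ 81 (mod 2993)
3^8 ≡ 81^2 = 6561 ≡ 575 (mod 2993)
3^16 ≡ 575^2 = 330625 ≡ 1395 (mod 2993)
3^32 ≡ 1395^2 = 1946025 ≡ 575 (mod 2993)
3^64 ≡ 575^2 = 330625 ≡ 1395 (mod 2993)
3^128 ≡ 1395^2 = 1946025 ≡ 575 (mod 2993)
3^256 ≡ 575^2 = 330625 ≡ 1395 (mod 2993)
3^512 ≡ 1395^2 = 1946025 ≡ 575 (mod 2993)
3^1024 ≡ 575^2 = 330625 ≡ 1395 (mod 2993)
3^2048 ≡ 1395^2 = 1946025 ≡ 575 (mod 2993)
2992 = 2048 + 512 + 256 + 128 + 32 + 16 in binary powers of 2.
So 3^2992 ≡ 575 · 575 · 1395 · 575 · 575 · 1395 ≡ 1395 (mod 2993).
Since 1395 ≠ 1, base 3 is a Fermat witness: 2993 is composite.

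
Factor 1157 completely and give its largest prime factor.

1157 = 13 · 89
89 is prime.
So 1157 = 13 · 89; the largest prime factor is 89.

89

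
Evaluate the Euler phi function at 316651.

299040

Factor: 316651 = 29 · 61 · 179.
φ(316651) = (29−1) · (61−1) · (179−1) = 28 · 60 · 178 = 299040.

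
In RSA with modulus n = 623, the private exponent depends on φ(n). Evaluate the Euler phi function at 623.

Factor: 623 = 7 · 89.
φ(623) = (7−1) · (89−1) = 6 · 88 = 528.

528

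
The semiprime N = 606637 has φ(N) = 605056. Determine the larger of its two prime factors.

929

φ(n) = (p−1)(q−1) = n − (p+q) + 1, so p + q = 606637 − 605056 + 1 = 1582.
p and q are the roots of t² − 1582t + 606637 = 0.
Discriminant: 1582² − 4·606637 = 2502724 − 2426548 = 76176; √76176 = 276.
q = (1582 − 276)/2 = 653, p = (1582 + 276)/2 = 929.
Check: 653 · 929 = 606637.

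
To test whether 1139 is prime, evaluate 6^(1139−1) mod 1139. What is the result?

920

6^1 ≡ 6 (mod 1139)
6^2 ≡ 6^2 = 36 ≡ 36 (mod 1139)
6^4 ≡ 36^2 = 1296 ≡ 157 (mod 1139)
6^8 ≡ 157^2 = 24649 ≡ 730 (mod 1139)
6^16 ≡ 730^2 = 532900 ≡ 987 (mod 1139)
6^32 ≡ 987^2 = 974169 ≡ 324 (mod 1139)
6^64 ≡ 324^2 = 104976 ≡ 188 (mod 1139)
6^128 ≡ 188^2 = 35344 ≡ 35 (mod 1139)
6^256 ≡ 35^2 = 1225 ≡ 86 (mod 1139)
6^512 ≡ 86^2 = 7396 ≡ 562 (mod 1139)
6^1024 ≡ 562^2 = 315844 ≡ 341 (mod 1139)
1138 = 1024 + 64 + 32 + 16 + 2 in binary powers of 2.
So 6^1138 ≡ 341 · 188 · 324 · 987 · 36 ≡ 920 (mod 1139).
Since 920 ≠ 1, base 6 is a Fermat witness: 1139 is composite.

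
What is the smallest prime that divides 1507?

1507 is odd.
Digit sum 13, not divisible by 3.
Ends in 7: not divisible by 5.
7: 1507 = 7·215 + 2
11: 1507 = 11·137

11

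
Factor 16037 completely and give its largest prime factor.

79

16037 = 7 · 2291
2291 = 29 · 79
79 is prime.
So 16037 = 7 · 29 · 79; the largest prime factor is 79.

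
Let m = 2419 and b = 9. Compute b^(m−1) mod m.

1844

9^1 ≡ 9 (mod 2419)
9^2 ≡ 9^2 = 81 ≡ 81 (mod 2419)
9^4 ≡ 81^2 = 6561 ≡ 1723 (mod 2419)
9^8 ≡ 1723^2 = 2968729 ≡ 616 (mod 2419)
9^16 ≡ 616^2 = 379456 ≡ 2092 (mod 2419)
9^32 ≡ 2092^2 = 4376464 ≡ 493 (mod 2419)
9^64 ≡ 493^2 = 243049 ≡ 1149 (mod 2419)
9^128 ≡ 1149^2 = 1320201 ≡ 1846 (mod 2419)
9^256 ≡ 1846^2 = 3407716 ≡ 1764 (mod 2419)
9^512 ≡ 1764^2 = 3111696 ≡ 862 (mod 2419)
9^1024 ≡ 862^2 = 743044 ≡ 411 (mod 2419)
9^2048 ≡ 411^2 = 168921 ≡ 2010 (mod 2419)
2418 = 2048 + 256 + 64 + 32 + 16 + 2 in binary powers of 2.
So 9^2418 ≡ 2010 · 1764 · 1149 · 493 · 2092 · 81 ≡ 1844 (mod 2419).
Since 1844 ≠ 1, base 9 is a Fermat witness: 2419 is composite.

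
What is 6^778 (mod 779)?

6^1 ≡ 6 (mod 779)
6^2 ≡ 6^2 = 36 ≡ 36 (mod 779)
6^4 ≡ 36^2 = 1296 ≡ 517 (mod 779)
6^8 ≡ 517^2 = 267289 ≡ 92 (mod 779)
6^16 ≡ 92^2 = 8464 ≡ 674 (mod 779)
6^32 ≡ 674^2 = 454276 ≡ 119 (mod 779)
6^64 ≡ 119^2 = 14161 ≡ 139 (mod 779)
6^128 ≡ 139^2 = 19321 ≡ 625 (mod 779)
6^256 ≡ 625^2 = 390625 ≡ 346 (mod 779)
6^512 ≡ 346^2 = 119716 ≡ 529 (mod 779)
778 = 512 + 256 + 8 + 2 in binary powers of 2.
So 6^778 ≡ 529 · 346 · 92 · 36 ≡ 156 (mod 779).
Since 156 ≠ 1, base 6 is a Fermat witness: 779 is composite.

156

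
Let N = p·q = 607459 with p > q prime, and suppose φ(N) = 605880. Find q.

φ(n) = (p−1)(q−1) = n − (p+q) + 1, so p + q = 607459 − 605880 + 1 = 1580.
p and q are the roots of t² − 1580t + 607459 = 0.
Discriminant: 1580² − 4·607459 = 2496400 − 2429836 = 66564; √66564 = 258.
q = (1580 − 258)/2 = 661, p = (1580 + 258)/2 = 919.
Check: 661 · 919 = 607459.

661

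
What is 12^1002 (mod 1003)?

264

12^1 ≡ 12 (mod 1003)
12^2 ≡ 12^2 = 144 ≡ 144 (mod 1003)
12^4 ≡ 144^2 = 20736 ≡ 676 (mod 1003)
12^8 ≡ 676^2 = 456976 ≡ 611 (mod 1003)
12^16 ≡ 611^2 = 373321 ≡ 205 (mod 1003)
12^32 ≡ 205^2 = 42025 ≡ 902 (mod 1003)
12^64 ≡ 902^2 = 813604 ≡ 171 (mod 1003)
12^128 ≡ 171^2 = 29241 ≡ 154 (mod 1003)
12^256 ≡ 154^2 = 23716 ≡ 647 (mod 1003)
12^512 ≡ 647^2 = 418609 ≡ 358 (mod 1003)
1002 = 512 + 256 + 128 + 64 + 32 + 8 + 2 in binary powers of 2.
So 12^1002 ≡ 358 · 647 · 154 · 171 · 902 · 611 · 144 ≡ 264 (mod 1003).
Since 264 ≠ 1, base 12 is a Fermat witness: 1003 is composite.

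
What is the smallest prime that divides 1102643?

23

1102643 is odd.
Digit sum 17, not divisible by 3.
Ends in 3: not divisible by 5.
7: 1102643 = 7·157520 + 3
11: 1102643 = 11·100240 + 3
13: 1102643 = 13·84818 + 9
17: 1102643 = 17·64861 + 6
19: 1102643 = 19·58033 + 16
23: 1102643 = 23·47941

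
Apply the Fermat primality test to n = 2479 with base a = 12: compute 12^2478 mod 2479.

12^1 ≡ 12 (mod 2479)
12^2 ≡ 12^2 = 144 ≡ 144 (mod 2479)
12^4 ≡ 144^2 = 20736 ≡ 904 (mod 2479)
12^8 ≡ 904^2 = 817216 ≡ 1625 (mod 2479)
12^16 ≡ 1625^2 = 2640625 ≡ 490 (mod 2479)
12^32 ≡ 490^2 = 240100 ≡ 2116 (mod 2479)
12^64 ≡ 2116^2 = 4477456 ≡ 382 (mod 2479)
12^128 ≡ 382^2 = 145924 ≡ 2142 (mod 2479)
12^256 ≡ 2142^2 = 4588164 ≡ 2014 (mod 2479)
12^512 ≡ 2014^2 = 4056196 ≡ 552 (mod 2479)
12^1024 ≡ 552^2 = 304704 ≡ 2266 (mod 2479)
12^2048 ≡ 2266^2 = 5134756 ≡ 747 (mod 2479)
2478 = 2048 + 256 + 128 + 32 + 8 + 4 + 2 in binary powers of 2.
So 12^2478 ≡ 747 · 2014 · 2142 · 2116 · 1625 · 904 · 144 ≡ 2024 (mod 2479).
Since 2024 ≠ 1, base 12 is a Fermat witness: 2479 is composite.

2024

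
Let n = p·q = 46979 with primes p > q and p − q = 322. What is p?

431

Since p = q + 322, we have 46979 = q(q + 322), so q² + 322q − 46979 = 0.
Discriminant: 322² + 4·46979 = 103684 + 187916 = 291600; √291600 = 540.
q = (−322 + 540)/2 = 109, and p = q + 322 = 431.
Check: 109 · 431 = 46979.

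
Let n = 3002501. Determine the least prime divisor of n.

3002501 is odd.
Digit sum 11, not divisible by 3.
Ends in 1: not divisible by 5.
7: 3002501 = 7·428928 + 5
11: 3002501 = 11·272954 + 7
13: 3002501 = 13·230961 + 8
17: 3002501 = 17·176617 + 12
19: 3002501 = 19·158026 + 7
23: 3002501 = 23·130543 + 12
29: 3002501 = 29·103534 + 15
31: 3002501 = 31·96854 + 27
37: 3002501 = 37·81148 + 25
41: 3002501 = 41·73231 + 30
43: 3002501 = 43·69825 + 26
47: 3002501 = 47·63883

47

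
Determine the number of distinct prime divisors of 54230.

54230 = 2 · 27115
27115 = 5 · 5423
5423 = 11 · 493
493 = 17 · 29
54230 = 2 · 5 · 11 · 17 · 29, which has 5 distinct prime factors.

5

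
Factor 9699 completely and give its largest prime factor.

61

9699 = 3 · 3233
3233 = 53 · 61
61 is prime.
So 9699 = 3 · 53 · 61; the largest prime factor is 61.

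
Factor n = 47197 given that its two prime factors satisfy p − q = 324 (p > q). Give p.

433

Since p = q + 324, we have 47197 = q(q + 324), so q² + 324q − 47197 = 0.
Discriminant: 324² + 4·47197 = 104976 + 188788 = 293764; √293764 = 542.
q = (−324 + 542)/2 = 109, and p = q + 324 = 433.
Check: 109 · 433 = 47197.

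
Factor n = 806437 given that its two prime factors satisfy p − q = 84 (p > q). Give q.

Since p = q + 84, we have 806437 = q(q + 84), so q² + 84q − 806437 = 0.
Discriminant: 84² + 4·806437 = 7056 + 3225748 = 3232804; √3232804 = 1798.
q = (−84 + 1798)/2 = 857, and p = q + 84 = 941.
Check: 857 · 941 = 806437.

857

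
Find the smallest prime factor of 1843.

1843 is odd.
Digit sum 16, not divisible by 3.
Ends in 3: not divisible by 5.
7: 1843 = 7·263 + 2
11: 1843 = 11·167 + 6
13: 1843 = 13·141 + 10
17: 1843 = 17·108 + 7
19: 1843 = 19·97

19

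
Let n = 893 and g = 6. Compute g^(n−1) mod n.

291

6^1 ≡ 6 (mod 893)
6^2 ≡ 6^2 = 36 ≡ 36 (mod 893)
6^4 ≡ 36^2 = 1296 ≡ 403 (mod 893)
6^8 ≡ 403^2 = 162409 ≡ 776 (mod 893)
6^16 ≡ 776^2 = 602176 ≡ 294 (mod 893)
6^32 ≡ 294^2 = 86436 ≡ 708 (mod 893)
6^64 ≡ 708^2 = 501264 ≡ 291 (mod 893)
6^128 ≡ 291^2 = 84681 ≡ 739 (mod 893)
6^256 ≡ 739^2 = 546121 ≡ 498 (mod 893)
6^512 ≡ 498^2 = 248004 ≡ 643 (mod 893)
892 = 512 + 256 + 64 + 32 + 16 + 8 + 4 in binary powers of 2.
So 6^892 ≡ 643 · 498 · 291 · 708 · 294 · 776 · 403 ≡ 291 (mod 893).
Since 291 ≠ 1, base 6 is a Fermat witness: 893 is composite.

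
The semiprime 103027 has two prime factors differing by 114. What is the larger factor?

Since p = q + 114, we have 103027 = q(q + 114), so q² + 114q − 103027 = 0.
Discriminant: 114² + 4·103027 = 12996 + 412108 = 425104; √425104 = 652.
q = (−114 + 652)/2 = 269, and p = q + 114 = 383.
Check: 269 · 383 = 103027.

383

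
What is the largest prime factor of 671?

61

671 = 11 · 61
61 is prime.
So 671 = 11 · 61; the largest prime factor is 61.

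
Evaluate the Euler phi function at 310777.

Factor: 310777 = 17 · 101 · 181.
φ(310777) = (17−1) · (101−1) · (181−1) = 16 · 100 · 180 = 288000.

288000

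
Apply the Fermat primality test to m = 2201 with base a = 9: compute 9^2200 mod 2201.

1741

9^1 ≡ 9 (mod 2201)
9^2 ≡ 9^2 = 81 ≡ 81 (mod 2201)
9^4 ≡ 81^2 = 6561 ≡ 2159 (mod 2201)
9^8 ≡ 2159^2 = 4661281 ≡ 1764 (mod 2201)
9^16 ≡ 1764^2 = 3111696 ≡ 1683 (mod 2201)
9^32 ≡ 1683^2 = 2832489 ≡ 2003 (mod 2201)
9^64 ≡ 2003^2 = 4012009 ≡ 1787 (mod 2201)
9^128 ≡ 1787^2 = 3193369 ≡ 1919 (mod 2201)
9^256 ≡ 1919^2 = 3682561 ≡ 288 (mod 2201)
9^512 ≡ 288^2 = 82944 ≡ 1507 (mod 2201)
9^1024 ≡ 1507^2 = 2271049 ≡ 1818 (mod 2201)
9^2048 ≡ 1818^2 = 3305124 ≡ 1423 (mod 2201)
2200 = 2048 + 128 + 16 + 8 in binary powers of 2.
So 9^2200 ≡ 1423 · 1919 · 1683 · 1764 ≡ 1741 (mod 2201).
Since 1741 ≠ 1, base 9 is a Fermat witness: 2201 is composite.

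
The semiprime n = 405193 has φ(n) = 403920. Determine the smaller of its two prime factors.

613

φ(n) = (p−1)(q−1) = n − (p+q) + 1, so p + q = 405193 − 403920 + 1 = 1274.
p and q are the roots of t² − 1274t + 405193 = 0.
Discriminant: 1274² − 4·405193 = 1623076 − 1620772 = 2304; √2304 = 48.
q = (1274 − 48)/2 = 613, p = (1274 + 48)/2 = 661.
Check: 613 · 661 = 405193.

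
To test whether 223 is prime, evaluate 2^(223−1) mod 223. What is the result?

1

2^1 ≡ 2 (mod 223)
2^2 ≡ 2^2 = 4 ≡ 4 (mod 223)
2^4 ≡ 4^2 = 16 ≡ 16 (mod 223)
2^8 ≡ 16^2 = 256 ≡ 33 (mod 223)
2^16 ≡ 33^2 = 1089 ≡ 197 (mod 223)
2^32 ≡ 197^2 = 38809 ≡ 7 (mod 223)
2^64 ≡ 7^2 = 49 ≡ 49 (mod 223)
2^128 ≡ 49^2 = 2401 ≡ 171 (mod 223)
222 = 128 + 64 + 16 + 8 + 4 + 2 in binary powers of 2.
So 2^222 ≡ 171 · 49 · 197 · 33 · 16 · 4 ≡ 1 (mod 223).
Since the result is 1, base 2 gives no evidence that 223 is composite.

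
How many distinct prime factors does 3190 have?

3190 = 2 · 1595
1595 = 5 · 319
319 = 11 · 29
3190 = 2 · 5 · 11 · 29, which has 4 distinct prime factors.

4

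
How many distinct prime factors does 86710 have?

86710 = 2 · 43355
43355 = 5 · 8671
8671 = 13 · 667
667 = 23 · 29
86710 = 2 · 5 · 13 · 23 · 29, which has 5 distinct prime factors.

5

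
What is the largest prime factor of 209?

19

209 = 11 · 19
19 is prime.
So 209 = 11 · 19; the largest prime factor is 19.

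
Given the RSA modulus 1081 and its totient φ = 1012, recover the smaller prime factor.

23

φ(n) = (p−1)(q−1) = n − (p+q) + 1, so p + q = 1081 − 1012 + 1 = 70.
p and q are the roots of t² − 70t + 1081 = 0.
Discriminant: 70² − 4·1081 = 4900 − 4324 = 576; √576 = 24.
q = (70 − 24)/2 = 23, p = (70 + 24)/2 = 47.
Check: 23 · 47 = 1081.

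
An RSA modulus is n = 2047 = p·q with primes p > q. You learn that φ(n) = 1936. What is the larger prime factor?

89

φ(n) = (p−1)(q−1) = n − (p+q) + 1, so p + q = 2047 − 1936 + 1 = 112.
p and q are the roots of t² − 112t + 2047 = 0.
Discriminant: 112² − 4·2047 = 12544 − 8188 = 4356; √4356 = 66.
q = (112 − 66)/2 = 23, p = (112 + 66)/2 = 89.
Check: 23 · 89 = 2047.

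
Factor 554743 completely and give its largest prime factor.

97

554743 = 7 · 79249
79249 = 19 · 4171
4171 = 43 · 97
97 is prime.
So 554743 = 7 · 19 · 43 · 97; the largest prime factor is 97.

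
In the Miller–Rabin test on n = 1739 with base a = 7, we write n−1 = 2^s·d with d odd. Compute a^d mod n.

1739 − 1 = 1738 = 2^1 · 869, so d = 869.
7^1 ≡ 7 (mod 1739)
7^2 ≡ 7^2 = 49 ≡ 49 (mod 1739)
7^4 ≡ 49^2 = 2401 ≡ 662 (mod 1739)
7^8 ≡ 662^2 = 438244 ≡ 16 (mod 1739)
7^16 ≡ 16^2 = 256 ≡ 256 (mod 1739)
7^32 ≡ 256^2 = 65536 ≡ 1193 (mod 1739)
7^64 ≡ 1193^2 = 1423249 ≡ 747 (mod 1739)
7^128 ≡ 747^2 = 558009 ≡ 1529 (mod 1739)
7^256 ≡ 1529^2 = 2337841 ≡ 625 (mod 1739)
7^512 ≡ 625^2 = 390625 ≡ 1089 (mod 1739)
869 = 512 + 256 + 64 + 32 + 4 + 1 in binary powers of 2.
So 7^869 ≡ 1089 · 625 · 747 · 1193 · 662 · 7 ≡ 1452 (mod 1739).
Squaring chain: 1452; never reaches −1, so base 7 is a Miller–Rabin witness that 1739 is composite.

1452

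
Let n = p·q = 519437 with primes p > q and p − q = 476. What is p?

997

Since p = q + 476, we have 519437 = q(q + 476), so q² + 476q − 519437 = 0.
Discriminant: 476² + 4·519437 = 226576 + 2077748 = 2304324; √2304324 = 1518.
q = (−476 + 1518)/2 = 521, and p = q + 476 = 997.
Check: 521 · 997 = 519437.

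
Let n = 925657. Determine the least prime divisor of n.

41

925657 is odd.
Digit sum 34, not divisible by 3.
Ends in 7: not divisible by 5.
7: 925657 = 7·132236 + 5
11: 925657 = 11·84150 + 7
13: 925657 = 13·71204 + 5
17: 925657 = 17·54450 + 7
19: 925657 = 19·48718 + 15
23: 925657 = 23·40245 + 22
29: 925657 = 29·31919 + 6
31: 925657 = 31·29859 + 28
37: 925657 = 37·25017 + 28
41: 925657 = 41·22577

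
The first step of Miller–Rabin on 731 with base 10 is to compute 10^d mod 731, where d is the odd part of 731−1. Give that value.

731 − 1 = 730 = 2^1 · 365, so d = 365.
10^1 ≡ 10 (mod 731)
10^2 ≡ 10^2 = 100 ≡ 100 (mod 731)
10^4 ≡ 100^2 = 10000 ≡ 497 (mod 731)
10^8 ≡ 497^2 = 247009 ≡ 662 (mod 731)
10^16 ≡ 662^2 = 438244 ≡ 375 (mod 731)
10^32 ≡ 375^2 = 140625 ≡ 273 (mod 731)
10^64 ≡ 273^2 = 74529 ≡ 698 (mod 731)
10^128 ≡ 698^2 = 487204 ≡ 358 (mod 731)
10^256 ≡ 358^2 = 128164 ≡ 239 (mod 731)
365 = 256 + 64 + 32 + 8 + 4 + 1 in binary powers of 2.
So 10^365 ≡ 239 · 698 · 273 · 662 · 497 · 10 ≡ 232 (mod 731).
Squaring chain: 232; never reaches −1, so base 10 is a Miller–Rabin witness that 731 is composite.

232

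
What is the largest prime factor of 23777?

23777 = 13 · 1829
1829 = 31 · 59
59 is prime.
So 23777 = 13 · 31 · 59; the largest prime factor is 59.

59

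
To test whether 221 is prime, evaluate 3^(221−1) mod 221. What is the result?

55

3^1 ≡ 3 (mod 221)
3^2 ≡ 3^2 = 9 ≡ 9 (mod 221)
3^4 ≡ 9^2 = 81 ≡ 81 (mod 221)
3^8 ≡ 81^2 = 6561 ≡ 152 (mod 221)
3^16 ≡ 152^2 = 23104 ≡ 120 (mod 221)
3^32 ≡ 120^2 = 14400 ≡ 35 (mod 221)
3^64 ≡ 35^2 = 1225 ≡ 120 (mod 221)
3^128 ≡ 120^2 = 14400 ≡ 35 (mod 221)
220 = 128 + 64 + 16 + 8 + 4 in binary powers of 2.
So 3^220 ≡ 35 · 120 · 120 · 152 · 81 ≡ 55 (mod 221).
Since 55 ≠ 1, base 3 is a Fermat witness: 221 is composite.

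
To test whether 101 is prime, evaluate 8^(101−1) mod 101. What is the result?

1

8^1 ≡ 8 (mod 101)
8^2 ≡ 8^2 = 64 ≡ 64 (mod 101)
8^4 ≡ 64^2 = 4096 ≡ 56 (mod 101)
8^8 ≡ 56^2 = 3136 ≡ 5 (mod 101)
8^16 ≡ 5^2 = 25 ≡ 25 (mod 101)
8^32 ≡ 25^2 = 625 ≡ 19 (mod 101)
8^64 ≡ 19^2 = 361 ≡ 58 (mod 101)
100 = 64 + 32 + 4 in binary powers of 2.
So 8^100 ≡ 58 · 19 · 56 ≡ 1 (mod 101).
Since the result is 1, base 8 gives no evidence that 101 is composite.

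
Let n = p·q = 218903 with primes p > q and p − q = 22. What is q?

457

Since p = q + 22, we have 218903 = q(q + 22), so q² + 22q − 218903 = 0.
Discriminant: 22² + 4·218903 = 484 + 875612 = 876096; √876096 = 936.
q = (−22 + 936)/2 = 457, and p = q + 22 = 479.
Check: 457 · 479 = 218903.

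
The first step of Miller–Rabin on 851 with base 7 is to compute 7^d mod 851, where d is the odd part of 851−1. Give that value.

419

851 − 1 = 850 = 2^1 · 425, so d = 425.
7^1 ≡ 7 (mod 851)
7^2 ≡ 7^2 = 49 ≡ 49 (mod 851)
7^4 ≡ 49^2 = 2401 ≡ 699 (mod 851)
7^8 ≡ 699^2 = 488601 ≡ 127 (mod 851)
7^16 ≡ 127^2 = 16129 ≡ 811 (mod 851)
7^32 ≡ 811^2 = 657721 ≡ 749 (mod 851)
7^64 ≡ 749^2 = 561001 ≡ 192 (mod 851)
7^128 ≡ 192^2 = 36864 ≡ 271 (mod 851)
7^256 ≡ 271^2 = 73441 ≡ 255 (mod 851)
425 = 256 + 128 + 32 + 8 + 1 in binary powers of 2.
So 7^425 ≡ 255 · 271 · 749 · 127 · 7 ≡ 419 (mod 851).
Squaring chain: 419; never reaches −1, so base 7 is a Miller–Rabin witness that 851 is composite.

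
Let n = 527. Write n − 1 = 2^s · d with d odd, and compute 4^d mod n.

64

527 − 1 = 526 = 2^1 · 263, so d = 263.
4^1 ≡ 4 (mod 527)
4^2 ≡ 4^2 = 16 ≡ 16 (mod 527)
4^4 ≡ 16^2 = 256 ≡ 256 (mod 527)
4^8 ≡ 256^2 = 65536 ≡ 188 (mod 527)
4^16 ≡ 188^2 = 35344 ≡ 35 (mod 527)
4^32 ≡ 35^2 = 1225 ≡ 171 (mod 527)
4^64 ≡ 171^2 = 29241 ≡ 256 (mod 527)
4^128 ≡ 256^2 = 65536 ≡ 188 (mod 527)
4^256 ≡ 188^2 = 35344 ≡ 35 (mod 527)
263 = 256 + 4 + 2 + 1 in binary powers of 2.
So 4^263 ≡ 35 · 256 · 16 · 4 ≡ 64 (mod 527).
Squaring chain: 64; never reaches −1, so base 4 is a Miller–Rabin witness that 527 is composite.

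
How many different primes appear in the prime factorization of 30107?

30107 = 7 · 4301
4301 = 11 · 391
391 = 17 · 23
30107 = 7 · 11 · 17 · 23, which has 4 distinct prime factors.

4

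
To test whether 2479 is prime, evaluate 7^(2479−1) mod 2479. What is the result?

7^1 ≡ 7 (mod 2479)
7^2 ≡ 7^2 = 49 ≡ 49 (mod 2479)
7^4 ≡ 49^2 = 2401 ≡ 2401 (mod 2479)
7^8 ≡ 2401^2 = 5764801 ≡ 1126 (mod 2479)
7^16 ≡ 1126^2 = 1267876 ≡ 1107 (mod 2479)
7^32 ≡ 1107^2 = 1225449 ≡ 823 (mod 2479)
7^64 ≡ 823^2 = 677329 ≡ 562 (mod 2479)
7^128 ≡ 562^2 = 315844 ≡ 1011 (mod 2479)
7^256 ≡ 1011^2 = 1022121 ≡ 773 (mod 2479)
7^512 ≡ 773^2 = 597529 ≡ 90 (mod 2479)
7^1024 ≡ 90^2 = 8100 ≡ 663 (mod 2479)
7^2048 ≡ 663^2 = 439569 ≡ 786 (mod 2479)
2478 = 2048 + 256 + 128 + 32 + 8 + 4 + 2 in binary powers of 2.
So 7^2478 ≡ 786 · 773 · 1011 · 823 · 1126 · 2401 · 49 ≡ 528 (mod 2479).
Since 528 ≠ 1, base 7 is a Fermat witness: 2479 is composite.

528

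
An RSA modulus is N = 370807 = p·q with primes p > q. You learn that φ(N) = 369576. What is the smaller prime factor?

523

φ(n) = (p−1)(q−1) = n − (p+q) + 1, so p + q = 370807 − 369576 + 1 = 1232.
p and q are the roots of t² − 1232t + 370807 = 0.
Discriminant: 1232² − 4·370807 = 1517824 − 1483228 = 34596; √34596 = 186.
q = (1232 − 186)/2 = 523, p = (1232 + 186)/2 = 709.
Check: 523 · 709 = 370807.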